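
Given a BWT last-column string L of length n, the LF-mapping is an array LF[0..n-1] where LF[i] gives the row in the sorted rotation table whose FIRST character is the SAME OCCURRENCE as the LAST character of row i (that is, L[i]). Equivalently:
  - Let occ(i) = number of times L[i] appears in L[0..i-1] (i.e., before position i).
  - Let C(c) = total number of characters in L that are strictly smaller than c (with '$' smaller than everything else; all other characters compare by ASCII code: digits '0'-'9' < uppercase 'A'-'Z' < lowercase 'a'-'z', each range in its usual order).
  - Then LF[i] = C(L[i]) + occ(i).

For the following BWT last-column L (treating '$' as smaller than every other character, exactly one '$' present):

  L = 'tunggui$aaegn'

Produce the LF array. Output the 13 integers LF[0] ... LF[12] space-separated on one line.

Answer: 10 11 8 4 5 12 7 0 1 2 3 6 9

Derivation:
Char counts: '$':1, 'a':2, 'e':1, 'g':3, 'i':1, 'n':2, 't':1, 'u':2
C (first-col start): C('$')=0, C('a')=1, C('e')=3, C('g')=4, C('i')=7, C('n')=8, C('t')=10, C('u')=11
L[0]='t': occ=0, LF[0]=C('t')+0=10+0=10
L[1]='u': occ=0, LF[1]=C('u')+0=11+0=11
L[2]='n': occ=0, LF[2]=C('n')+0=8+0=8
L[3]='g': occ=0, LF[3]=C('g')+0=4+0=4
L[4]='g': occ=1, LF[4]=C('g')+1=4+1=5
L[5]='u': occ=1, LF[5]=C('u')+1=11+1=12
L[6]='i': occ=0, LF[6]=C('i')+0=7+0=7
L[7]='$': occ=0, LF[7]=C('$')+0=0+0=0
L[8]='a': occ=0, LF[8]=C('a')+0=1+0=1
L[9]='a': occ=1, LF[9]=C('a')+1=1+1=2
L[10]='e': occ=0, LF[10]=C('e')+0=3+0=3
L[11]='g': occ=2, LF[11]=C('g')+2=4+2=6
L[12]='n': occ=1, LF[12]=C('n')+1=8+1=9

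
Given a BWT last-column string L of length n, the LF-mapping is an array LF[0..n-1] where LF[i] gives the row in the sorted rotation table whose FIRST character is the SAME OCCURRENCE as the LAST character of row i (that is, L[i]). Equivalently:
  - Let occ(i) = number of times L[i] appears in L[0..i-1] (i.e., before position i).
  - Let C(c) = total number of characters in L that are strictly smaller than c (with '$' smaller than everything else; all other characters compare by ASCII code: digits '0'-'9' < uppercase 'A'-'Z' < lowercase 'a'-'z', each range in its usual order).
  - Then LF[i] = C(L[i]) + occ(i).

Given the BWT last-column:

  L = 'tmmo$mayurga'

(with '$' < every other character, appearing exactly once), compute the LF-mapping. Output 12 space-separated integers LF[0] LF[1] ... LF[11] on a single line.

Char counts: '$':1, 'a':2, 'g':1, 'm':3, 'o':1, 'r':1, 't':1, 'u':1, 'y':1
C (first-col start): C('$')=0, C('a')=1, C('g')=3, C('m')=4, C('o')=7, C('r')=8, C('t')=9, C('u')=10, C('y')=11
L[0]='t': occ=0, LF[0]=C('t')+0=9+0=9
L[1]='m': occ=0, LF[1]=C('m')+0=4+0=4
L[2]='m': occ=1, LF[2]=C('m')+1=4+1=5
L[3]='o': occ=0, LF[3]=C('o')+0=7+0=7
L[4]='$': occ=0, LF[4]=C('$')+0=0+0=0
L[5]='m': occ=2, LF[5]=C('m')+2=4+2=6
L[6]='a': occ=0, LF[6]=C('a')+0=1+0=1
L[7]='y': occ=0, LF[7]=C('y')+0=11+0=11
L[8]='u': occ=0, LF[8]=C('u')+0=10+0=10
L[9]='r': occ=0, LF[9]=C('r')+0=8+0=8
L[10]='g': occ=0, LF[10]=C('g')+0=3+0=3
L[11]='a': occ=1, LF[11]=C('a')+1=1+1=2

Answer: 9 4 5 7 0 6 1 11 10 8 3 2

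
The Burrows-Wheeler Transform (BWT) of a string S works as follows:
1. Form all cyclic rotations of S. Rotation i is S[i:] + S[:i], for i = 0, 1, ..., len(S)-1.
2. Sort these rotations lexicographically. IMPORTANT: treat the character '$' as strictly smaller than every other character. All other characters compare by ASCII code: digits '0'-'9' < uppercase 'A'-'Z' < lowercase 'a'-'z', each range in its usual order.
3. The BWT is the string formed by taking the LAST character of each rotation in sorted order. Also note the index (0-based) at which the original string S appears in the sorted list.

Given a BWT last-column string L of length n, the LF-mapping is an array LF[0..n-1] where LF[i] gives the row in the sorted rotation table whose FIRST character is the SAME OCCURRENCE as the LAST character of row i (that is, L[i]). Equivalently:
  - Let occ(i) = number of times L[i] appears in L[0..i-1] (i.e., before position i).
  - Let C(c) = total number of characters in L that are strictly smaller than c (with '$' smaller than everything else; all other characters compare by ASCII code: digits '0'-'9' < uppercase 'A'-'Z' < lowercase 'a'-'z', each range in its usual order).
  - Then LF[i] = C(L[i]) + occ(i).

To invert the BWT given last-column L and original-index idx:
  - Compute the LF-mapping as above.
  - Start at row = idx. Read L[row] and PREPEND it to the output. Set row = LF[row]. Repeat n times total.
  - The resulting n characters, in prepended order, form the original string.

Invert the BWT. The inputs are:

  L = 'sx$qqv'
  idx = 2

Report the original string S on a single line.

Answer: qvxqs$

Derivation:
LF mapping: 3 5 0 1 2 4
Walk LF starting at row 2, prepending L[row]:
  step 1: row=2, L[2]='$', prepend. Next row=LF[2]=0
  step 2: row=0, L[0]='s', prepend. Next row=LF[0]=3
  step 3: row=3, L[3]='q', prepend. Next row=LF[3]=1
  step 4: row=1, L[1]='x', prepend. Next row=LF[1]=5
  step 5: row=5, L[5]='v', prepend. Next row=LF[5]=4
  step 6: row=4, L[4]='q', prepend. Next row=LF[4]=2
Reversed output: qvxqs$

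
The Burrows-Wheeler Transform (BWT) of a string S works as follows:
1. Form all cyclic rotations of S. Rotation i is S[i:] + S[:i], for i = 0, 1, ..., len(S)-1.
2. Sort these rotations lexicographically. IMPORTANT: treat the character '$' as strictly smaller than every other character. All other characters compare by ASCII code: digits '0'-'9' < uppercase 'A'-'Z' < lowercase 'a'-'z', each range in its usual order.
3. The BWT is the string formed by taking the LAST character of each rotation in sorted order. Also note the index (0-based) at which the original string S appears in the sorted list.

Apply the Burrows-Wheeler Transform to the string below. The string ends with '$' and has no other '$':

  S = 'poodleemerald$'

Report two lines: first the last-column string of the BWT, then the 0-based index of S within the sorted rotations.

Answer: drlolemadeop$e
12

Derivation:
All 14 rotations (rotation i = S[i:]+S[:i]):
  rot[0] = poodleemerald$
  rot[1] = oodleemerald$p
  rot[2] = odleemerald$po
  rot[3] = dleemerald$poo
  rot[4] = leemerald$pood
  rot[5] = eemerald$poodl
  rot[6] = emerald$poodle
  rot[7] = merald$poodlee
  rot[8] = erald$poodleem
  rot[9] = rald$poodleeme
  rot[10] = ald$poodleemer
  rot[11] = ld$poodleemera
  rot[12] = d$poodleemeral
  rot[13] = $poodleemerald
Sorted (with $ < everything):
  sorted[0] = $poodleemerald  (last char: 'd')
  sorted[1] = ald$poodleemer  (last char: 'r')
  sorted[2] = d$poodleemeral  (last char: 'l')
  sorted[3] = dleemerald$poo  (last char: 'o')
  sorted[4] = eemerald$poodl  (last char: 'l')
  sorted[5] = emerald$poodle  (last char: 'e')
  sorted[6] = erald$poodleem  (last char: 'm')
  sorted[7] = ld$poodleemera  (last char: 'a')
  sorted[8] = leemerald$pood  (last char: 'd')
  sorted[9] = merald$poodlee  (last char: 'e')
  sorted[10] = odleemerald$po  (last char: 'o')
  sorted[11] = oodleemerald$p  (last char: 'p')
  sorted[12] = poodleemerald$  (last char: '$')
  sorted[13] = rald$poodleeme  (last char: 'e')
Last column: drlolemadeop$e
Original string S is at sorted index 12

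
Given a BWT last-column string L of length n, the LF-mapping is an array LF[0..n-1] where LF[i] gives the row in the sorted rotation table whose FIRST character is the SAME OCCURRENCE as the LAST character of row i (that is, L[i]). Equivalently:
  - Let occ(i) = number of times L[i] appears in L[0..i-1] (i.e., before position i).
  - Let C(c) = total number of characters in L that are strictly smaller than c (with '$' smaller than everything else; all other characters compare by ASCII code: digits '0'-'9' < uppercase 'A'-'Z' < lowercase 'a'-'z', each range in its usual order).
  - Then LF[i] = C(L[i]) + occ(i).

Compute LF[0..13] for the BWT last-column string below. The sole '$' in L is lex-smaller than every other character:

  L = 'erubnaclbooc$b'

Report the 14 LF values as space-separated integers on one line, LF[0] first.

Char counts: '$':1, 'a':1, 'b':3, 'c':2, 'e':1, 'l':1, 'n':1, 'o':2, 'r':1, 'u':1
C (first-col start): C('$')=0, C('a')=1, C('b')=2, C('c')=5, C('e')=7, C('l')=8, C('n')=9, C('o')=10, C('r')=12, C('u')=13
L[0]='e': occ=0, LF[0]=C('e')+0=7+0=7
L[1]='r': occ=0, LF[1]=C('r')+0=12+0=12
L[2]='u': occ=0, LF[2]=C('u')+0=13+0=13
L[3]='b': occ=0, LF[3]=C('b')+0=2+0=2
L[4]='n': occ=0, LF[4]=C('n')+0=9+0=9
L[5]='a': occ=0, LF[5]=C('a')+0=1+0=1
L[6]='c': occ=0, LF[6]=C('c')+0=5+0=5
L[7]='l': occ=0, LF[7]=C('l')+0=8+0=8
L[8]='b': occ=1, LF[8]=C('b')+1=2+1=3
L[9]='o': occ=0, LF[9]=C('o')+0=10+0=10
L[10]='o': occ=1, LF[10]=C('o')+1=10+1=11
L[11]='c': occ=1, LF[11]=C('c')+1=5+1=6
L[12]='$': occ=0, LF[12]=C('$')+0=0+0=0
L[13]='b': occ=2, LF[13]=C('b')+2=2+2=4

Answer: 7 12 13 2 9 1 5 8 3 10 11 6 0 4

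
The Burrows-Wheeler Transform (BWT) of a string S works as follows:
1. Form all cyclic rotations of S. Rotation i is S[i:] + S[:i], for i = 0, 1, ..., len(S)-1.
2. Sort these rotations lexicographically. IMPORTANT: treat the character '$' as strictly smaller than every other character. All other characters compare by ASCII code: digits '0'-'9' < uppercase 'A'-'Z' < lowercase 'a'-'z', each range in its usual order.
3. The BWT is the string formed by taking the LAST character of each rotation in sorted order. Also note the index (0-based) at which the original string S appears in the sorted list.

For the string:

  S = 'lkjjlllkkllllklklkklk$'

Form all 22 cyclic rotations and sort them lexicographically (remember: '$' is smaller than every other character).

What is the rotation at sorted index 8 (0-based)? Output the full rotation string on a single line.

All 22 rotations (rotation i = S[i:]+S[:i]):
  rot[0] = lkjjlllkkllllklklkklk$
  rot[1] = kjjlllkkllllklklkklk$l
  rot[2] = jjlllkkllllklklkklk$lk
  rot[3] = jlllkkllllklklkklk$lkj
  rot[4] = lllkkllllklklkklk$lkjj
  rot[5] = llkkllllklklkklk$lkjjl
  rot[6] = lkkllllklklkklk$lkjjll
  rot[7] = kkllllklklkklk$lkjjlll
  rot[8] = kllllklklkklk$lkjjlllk
  rot[9] = llllklklkklk$lkjjlllkk
  rot[10] = lllklklkklk$lkjjlllkkl
  rot[11] = llklklkklk$lkjjlllkkll
  rot[12] = lklklkklk$lkjjlllkklll
  rot[13] = klklkklk$lkjjlllkkllll
  rot[14] = lklkklk$lkjjlllkkllllk
  rot[15] = klkklk$lkjjlllkkllllkl
  rot[16] = lkklk$lkjjlllkkllllklk
  rot[17] = kklk$lkjjlllkkllllklkl
  rot[18] = klk$lkjjlllkkllllklklk
  rot[19] = lk$lkjjlllkkllllklklkk
  rot[20] = k$lkjjlllkkllllklklkkl
  rot[21] = $lkjjlllkkllllklklkklk
Sorted (with $ < everything):
  sorted[0] = $lkjjlllkkllllklklkklk
  sorted[1] = jjlllkkllllklklkklk$lk
  sorted[2] = jlllkkllllklklkklk$lkj
  sorted[3] = k$lkjjlllkkllllklklkkl
  sorted[4] = kjjlllkkllllklklkklk$l
  sorted[5] = kklk$lkjjlllkkllllklkl
  sorted[6] = kkllllklklkklk$lkjjlll
  sorted[7] = klk$lkjjlllkkllllklklk
  sorted[8] = klkklk$lkjjlllkkllllkl
  sorted[9] = klklkklk$lkjjlllkkllll
  sorted[10] = kllllklklkklk$lkjjlllk
  sorted[11] = lk$lkjjlllkkllllklklkk
  sorted[12] = lkjjlllkkllllklklkklk$
  sorted[13] = lkklk$lkjjlllkkllllklk
  sorted[14] = lkkllllklklkklk$lkjjll
  sorted[15] = lklkklk$lkjjlllkkllllk
  sorted[16] = lklklkklk$lkjjlllkklll
  sorted[17] = llkkllllklklkklk$lkjjl
  sorted[18] = llklklkklk$lkjjlllkkll
  sorted[19] = lllkkllllklklkklk$lkjj
  sorted[20] = lllklklkklk$lkjjlllkkl
  sorted[21] = llllklklkklk$lkjjlllkk
sorted[8] = klkklk$lkjjlllkkllllkl

Answer: klkklk$lkjjlllkkllllkl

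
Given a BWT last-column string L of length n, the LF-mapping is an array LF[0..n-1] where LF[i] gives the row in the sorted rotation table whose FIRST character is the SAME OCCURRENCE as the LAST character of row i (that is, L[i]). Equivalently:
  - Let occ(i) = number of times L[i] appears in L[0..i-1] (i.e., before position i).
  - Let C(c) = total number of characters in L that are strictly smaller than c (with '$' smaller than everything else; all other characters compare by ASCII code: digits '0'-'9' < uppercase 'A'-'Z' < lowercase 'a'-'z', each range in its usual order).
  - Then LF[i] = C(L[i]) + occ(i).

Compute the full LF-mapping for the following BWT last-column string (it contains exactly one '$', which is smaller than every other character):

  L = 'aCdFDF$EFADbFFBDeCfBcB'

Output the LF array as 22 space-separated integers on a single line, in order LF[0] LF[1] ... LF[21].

Char counts: '$':1, 'A':1, 'B':3, 'C':2, 'D':3, 'E':1, 'F':5, 'a':1, 'b':1, 'c':1, 'd':1, 'e':1, 'f':1
C (first-col start): C('$')=0, C('A')=1, C('B')=2, C('C')=5, C('D')=7, C('E')=10, C('F')=11, C('a')=16, C('b')=17, C('c')=18, C('d')=19, C('e')=20, C('f')=21
L[0]='a': occ=0, LF[0]=C('a')+0=16+0=16
L[1]='C': occ=0, LF[1]=C('C')+0=5+0=5
L[2]='d': occ=0, LF[2]=C('d')+0=19+0=19
L[3]='F': occ=0, LF[3]=C('F')+0=11+0=11
L[4]='D': occ=0, LF[4]=C('D')+0=7+0=7
L[5]='F': occ=1, LF[5]=C('F')+1=11+1=12
L[6]='$': occ=0, LF[6]=C('$')+0=0+0=0
L[7]='E': occ=0, LF[7]=C('E')+0=10+0=10
L[8]='F': occ=2, LF[8]=C('F')+2=11+2=13
L[9]='A': occ=0, LF[9]=C('A')+0=1+0=1
L[10]='D': occ=1, LF[10]=C('D')+1=7+1=8
L[11]='b': occ=0, LF[11]=C('b')+0=17+0=17
L[12]='F': occ=3, LF[12]=C('F')+3=11+3=14
L[13]='F': occ=4, LF[13]=C('F')+4=11+4=15
L[14]='B': occ=0, LF[14]=C('B')+0=2+0=2
L[15]='D': occ=2, LF[15]=C('D')+2=7+2=9
L[16]='e': occ=0, LF[16]=C('e')+0=20+0=20
L[17]='C': occ=1, LF[17]=C('C')+1=5+1=6
L[18]='f': occ=0, LF[18]=C('f')+0=21+0=21
L[19]='B': occ=1, LF[19]=C('B')+1=2+1=3
L[20]='c': occ=0, LF[20]=C('c')+0=18+0=18
L[21]='B': occ=2, LF[21]=C('B')+2=2+2=4

Answer: 16 5 19 11 7 12 0 10 13 1 8 17 14 15 2 9 20 6 21 3 18 4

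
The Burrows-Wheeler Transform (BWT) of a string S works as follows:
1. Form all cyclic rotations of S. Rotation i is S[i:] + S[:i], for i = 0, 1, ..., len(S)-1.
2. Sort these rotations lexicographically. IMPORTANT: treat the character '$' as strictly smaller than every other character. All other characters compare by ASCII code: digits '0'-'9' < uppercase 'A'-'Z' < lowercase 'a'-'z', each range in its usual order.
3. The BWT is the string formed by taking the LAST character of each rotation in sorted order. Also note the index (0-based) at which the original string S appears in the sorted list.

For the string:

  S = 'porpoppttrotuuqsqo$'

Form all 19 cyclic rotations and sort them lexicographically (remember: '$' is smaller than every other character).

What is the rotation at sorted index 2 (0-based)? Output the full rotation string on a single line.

Answer: oppttrotuuqsqo$porp

Derivation:
All 19 rotations (rotation i = S[i:]+S[:i]):
  rot[0] = porpoppttrotuuqsqo$
  rot[1] = orpoppttrotuuqsqo$p
  rot[2] = rpoppttrotuuqsqo$po
  rot[3] = poppttrotuuqsqo$por
  rot[4] = oppttrotuuqsqo$porp
  rot[5] = ppttrotuuqsqo$porpo
  rot[6] = pttrotuuqsqo$porpop
  rot[7] = ttrotuuqsqo$porpopp
  rot[8] = trotuuqsqo$porpoppt
  rot[9] = rotuuqsqo$porpopptt
  rot[10] = otuuqsqo$porpoppttr
  rot[11] = tuuqsqo$porpoppttro
  rot[12] = uuqsqo$porpoppttrot
  rot[13] = uqsqo$porpoppttrotu
  rot[14] = qsqo$porpoppttrotuu
  rot[15] = sqo$porpoppttrotuuq
  rot[16] = qo$porpoppttrotuuqs
  rot[17] = o$porpoppttrotuuqsq
  rot[18] = $porpoppttrotuuqsqo
Sorted (with $ < everything):
  sorted[0] = $porpoppttrotuuqsqo
  sorted[1] = o$porpoppttrotuuqsq
  sorted[2] = oppttrotuuqsqo$porp
  sorted[3] = orpoppttrotuuqsqo$p
  sorted[4] = otuuqsqo$porpoppttr
  sorted[5] = poppttrotuuqsqo$por
  sorted[6] = porpoppttrotuuqsqo$
  sorted[7] = ppttrotuuqsqo$porpo
  sorted[8] = pttrotuuqsqo$porpop
  sorted[9] = qo$porpoppttrotuuqs
  sorted[10] = qsqo$porpoppttrotuu
  sorted[11] = rotuuqsqo$porpopptt
  sorted[12] = rpoppttrotuuqsqo$po
  sorted[13] = sqo$porpoppttrotuuq
  sorted[14] = trotuuqsqo$porpoppt
  sorted[15] = ttrotuuqsqo$porpopp
  sorted[16] = tuuqsqo$porpoppttro
  sorted[17] = uqsqo$porpoppttrotu
  sorted[18] = uuqsqo$porpoppttrot
sorted[2] = oppttrotuuqsqo$porp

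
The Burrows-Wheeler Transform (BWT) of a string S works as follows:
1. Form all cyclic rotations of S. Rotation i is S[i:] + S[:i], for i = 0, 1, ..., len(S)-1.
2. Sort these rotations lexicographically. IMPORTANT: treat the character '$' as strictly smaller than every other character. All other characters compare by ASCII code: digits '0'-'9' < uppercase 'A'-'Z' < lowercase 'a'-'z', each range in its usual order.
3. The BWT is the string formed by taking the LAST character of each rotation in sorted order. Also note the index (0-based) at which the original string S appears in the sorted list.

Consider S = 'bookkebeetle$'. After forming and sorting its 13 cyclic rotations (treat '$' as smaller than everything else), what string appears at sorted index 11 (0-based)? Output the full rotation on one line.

All 13 rotations (rotation i = S[i:]+S[:i]):
  rot[0] = bookkebeetle$
  rot[1] = ookkebeetle$b
  rot[2] = okkebeetle$bo
  rot[3] = kkebeetle$boo
  rot[4] = kebeetle$book
  rot[5] = ebeetle$bookk
  rot[6] = beetle$bookke
  rot[7] = eetle$bookkeb
  rot[8] = etle$bookkebe
  rot[9] = tle$bookkebee
  rot[10] = le$bookkebeet
  rot[11] = e$bookkebeetl
  rot[12] = $bookkebeetle
Sorted (with $ < everything):
  sorted[0] = $bookkebeetle
  sorted[1] = beetle$bookke
  sorted[2] = bookkebeetle$
  sorted[3] = e$bookkebeetl
  sorted[4] = ebeetle$bookk
  sorted[5] = eetle$bookkeb
  sorted[6] = etle$bookkebe
  sorted[7] = kebeetle$book
  sorted[8] = kkebeetle$boo
  sorted[9] = le$bookkebeet
  sorted[10] = okkebeetle$bo
  sorted[11] = ookkebeetle$b
  sorted[12] = tle$bookkebee
sorted[11] = ookkebeetle$b

Answer: ookkebeetle$b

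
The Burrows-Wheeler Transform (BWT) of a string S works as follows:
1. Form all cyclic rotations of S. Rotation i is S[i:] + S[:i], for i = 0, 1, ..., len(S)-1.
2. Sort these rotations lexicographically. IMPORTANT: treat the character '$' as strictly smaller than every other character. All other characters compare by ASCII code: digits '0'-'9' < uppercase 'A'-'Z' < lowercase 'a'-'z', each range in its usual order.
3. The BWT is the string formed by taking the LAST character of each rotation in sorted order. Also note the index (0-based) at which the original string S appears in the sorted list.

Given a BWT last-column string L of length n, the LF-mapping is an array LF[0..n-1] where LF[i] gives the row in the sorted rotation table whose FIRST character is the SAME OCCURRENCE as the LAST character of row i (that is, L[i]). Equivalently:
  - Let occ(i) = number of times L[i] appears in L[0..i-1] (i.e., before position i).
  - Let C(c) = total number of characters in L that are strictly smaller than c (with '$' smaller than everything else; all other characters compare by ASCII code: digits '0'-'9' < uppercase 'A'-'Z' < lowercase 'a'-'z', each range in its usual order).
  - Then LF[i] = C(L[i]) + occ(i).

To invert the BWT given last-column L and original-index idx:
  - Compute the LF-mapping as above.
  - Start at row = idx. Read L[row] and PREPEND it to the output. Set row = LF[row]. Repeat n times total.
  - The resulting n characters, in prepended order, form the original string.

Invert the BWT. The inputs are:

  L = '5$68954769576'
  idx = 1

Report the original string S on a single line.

Answer: 467697958565$

Derivation:
LF mapping: 2 0 5 10 11 3 1 8 6 12 4 9 7
Walk LF starting at row 1, prepending L[row]:
  step 1: row=1, L[1]='$', prepend. Next row=LF[1]=0
  step 2: row=0, L[0]='5', prepend. Next row=LF[0]=2
  step 3: row=2, L[2]='6', prepend. Next row=LF[2]=5
  step 4: row=5, L[5]='5', prepend. Next row=LF[5]=3
  step 5: row=3, L[3]='8', prepend. Next row=LF[3]=10
  step 6: row=10, L[10]='5', prepend. Next row=LF[10]=4
  step 7: row=4, L[4]='9', prepend. Next row=LF[4]=11
  step 8: row=11, L[11]='7', prepend. Next row=LF[11]=9
  step 9: row=9, L[9]='9', prepend. Next row=LF[9]=12
  step 10: row=12, L[12]='6', prepend. Next row=LF[12]=7
  step 11: row=7, L[7]='7', prepend. Next row=LF[7]=8
  step 12: row=8, L[8]='6', prepend. Next row=LF[8]=6
  step 13: row=6, L[6]='4', prepend. Next row=LF[6]=1
Reversed output: 467697958565$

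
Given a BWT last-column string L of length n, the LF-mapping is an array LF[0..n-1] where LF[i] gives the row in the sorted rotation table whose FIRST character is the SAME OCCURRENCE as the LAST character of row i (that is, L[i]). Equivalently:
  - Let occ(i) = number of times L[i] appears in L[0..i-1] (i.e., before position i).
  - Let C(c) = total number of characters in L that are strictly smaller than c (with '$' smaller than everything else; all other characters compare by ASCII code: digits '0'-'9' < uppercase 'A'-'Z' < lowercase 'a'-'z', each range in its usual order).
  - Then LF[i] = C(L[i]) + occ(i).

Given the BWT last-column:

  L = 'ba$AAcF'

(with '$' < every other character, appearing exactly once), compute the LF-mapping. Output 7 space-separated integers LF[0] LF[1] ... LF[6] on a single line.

Char counts: '$':1, 'A':2, 'F':1, 'a':1, 'b':1, 'c':1
C (first-col start): C('$')=0, C('A')=1, C('F')=3, C('a')=4, C('b')=5, C('c')=6
L[0]='b': occ=0, LF[0]=C('b')+0=5+0=5
L[1]='a': occ=0, LF[1]=C('a')+0=4+0=4
L[2]='$': occ=0, LF[2]=C('$')+0=0+0=0
L[3]='A': occ=0, LF[3]=C('A')+0=1+0=1
L[4]='A': occ=1, LF[4]=C('A')+1=1+1=2
L[5]='c': occ=0, LF[5]=C('c')+0=6+0=6
L[6]='F': occ=0, LF[6]=C('F')+0=3+0=3

Answer: 5 4 0 1 2 6 3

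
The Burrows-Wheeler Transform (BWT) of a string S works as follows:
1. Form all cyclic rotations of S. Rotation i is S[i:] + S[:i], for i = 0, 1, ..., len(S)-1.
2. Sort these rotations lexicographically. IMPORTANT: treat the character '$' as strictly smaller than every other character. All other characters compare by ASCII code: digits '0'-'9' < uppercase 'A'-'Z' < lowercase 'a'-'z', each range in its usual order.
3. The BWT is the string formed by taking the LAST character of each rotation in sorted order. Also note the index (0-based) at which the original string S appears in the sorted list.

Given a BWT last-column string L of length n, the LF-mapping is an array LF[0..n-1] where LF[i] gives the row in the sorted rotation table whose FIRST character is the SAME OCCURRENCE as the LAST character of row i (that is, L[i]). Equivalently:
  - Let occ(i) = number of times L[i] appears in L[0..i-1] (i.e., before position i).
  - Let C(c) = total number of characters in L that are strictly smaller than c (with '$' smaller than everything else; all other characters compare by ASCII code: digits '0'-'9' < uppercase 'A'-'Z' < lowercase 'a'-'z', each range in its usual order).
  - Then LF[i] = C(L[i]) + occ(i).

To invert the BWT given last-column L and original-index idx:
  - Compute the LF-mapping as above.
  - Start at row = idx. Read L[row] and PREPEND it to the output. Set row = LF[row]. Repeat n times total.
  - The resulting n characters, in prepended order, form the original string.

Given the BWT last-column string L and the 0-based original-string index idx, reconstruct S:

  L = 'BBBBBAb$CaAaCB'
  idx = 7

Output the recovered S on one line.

LF mapping: 3 4 5 6 7 1 13 0 9 11 2 12 10 8
Walk LF starting at row 7, prepending L[row]:
  step 1: row=7, L[7]='$', prepend. Next row=LF[7]=0
  step 2: row=0, L[0]='B', prepend. Next row=LF[0]=3
  step 3: row=3, L[3]='B', prepend. Next row=LF[3]=6
  step 4: row=6, L[6]='b', prepend. Next row=LF[6]=13
  step 5: row=13, L[13]='B', prepend. Next row=LF[13]=8
  step 6: row=8, L[8]='C', prepend. Next row=LF[8]=9
  step 7: row=9, L[9]='a', prepend. Next row=LF[9]=11
  step 8: row=11, L[11]='a', prepend. Next row=LF[11]=12
  step 9: row=12, L[12]='C', prepend. Next row=LF[12]=10
  step 10: row=10, L[10]='A', prepend. Next row=LF[10]=2
  step 11: row=2, L[2]='B', prepend. Next row=LF[2]=5
  step 12: row=5, L[5]='A', prepend. Next row=LF[5]=1
  step 13: row=1, L[1]='B', prepend. Next row=LF[1]=4
  step 14: row=4, L[4]='B', prepend. Next row=LF[4]=7
Reversed output: BBABACaaCBbBB$

Answer: BBABACaaCBbBB$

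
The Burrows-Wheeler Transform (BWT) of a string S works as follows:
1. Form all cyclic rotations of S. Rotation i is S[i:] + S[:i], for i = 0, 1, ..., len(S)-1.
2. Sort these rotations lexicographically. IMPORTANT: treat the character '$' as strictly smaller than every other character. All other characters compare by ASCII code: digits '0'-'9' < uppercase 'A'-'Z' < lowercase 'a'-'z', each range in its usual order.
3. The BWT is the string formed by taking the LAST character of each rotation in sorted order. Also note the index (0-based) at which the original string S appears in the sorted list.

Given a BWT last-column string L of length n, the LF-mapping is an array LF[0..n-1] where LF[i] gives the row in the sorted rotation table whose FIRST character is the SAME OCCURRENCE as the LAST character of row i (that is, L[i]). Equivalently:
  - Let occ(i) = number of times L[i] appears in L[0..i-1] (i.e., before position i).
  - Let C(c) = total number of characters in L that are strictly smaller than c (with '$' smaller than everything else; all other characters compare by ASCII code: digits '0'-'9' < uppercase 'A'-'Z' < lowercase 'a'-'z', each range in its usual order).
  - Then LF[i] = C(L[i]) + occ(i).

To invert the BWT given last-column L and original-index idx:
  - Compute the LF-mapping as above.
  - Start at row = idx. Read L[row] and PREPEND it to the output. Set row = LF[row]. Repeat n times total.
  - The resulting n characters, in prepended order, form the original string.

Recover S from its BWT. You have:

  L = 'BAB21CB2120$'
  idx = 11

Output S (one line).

Answer: C2A0B2B121B$

Derivation:
LF mapping: 8 7 9 4 2 11 10 5 3 6 1 0
Walk LF starting at row 11, prepending L[row]:
  step 1: row=11, L[11]='$', prepend. Next row=LF[11]=0
  step 2: row=0, L[0]='B', prepend. Next row=LF[0]=8
  step 3: row=8, L[8]='1', prepend. Next row=LF[8]=3
  step 4: row=3, L[3]='2', prepend. Next row=LF[3]=4
  step 5: row=4, L[4]='1', prepend. Next row=LF[4]=2
  step 6: row=2, L[2]='B', prepend. Next row=LF[2]=9
  step 7: row=9, L[9]='2', prepend. Next row=LF[9]=6
  step 8: row=6, L[6]='B', prepend. Next row=LF[6]=10
  step 9: row=10, L[10]='0', prepend. Next row=LF[10]=1
  step 10: row=1, L[1]='A', prepend. Next row=LF[1]=7
  step 11: row=7, L[7]='2', prepend. Next row=LF[7]=5
  step 12: row=5, L[5]='C', prepend. Next row=LF[5]=11
Reversed output: C2A0B2B121B$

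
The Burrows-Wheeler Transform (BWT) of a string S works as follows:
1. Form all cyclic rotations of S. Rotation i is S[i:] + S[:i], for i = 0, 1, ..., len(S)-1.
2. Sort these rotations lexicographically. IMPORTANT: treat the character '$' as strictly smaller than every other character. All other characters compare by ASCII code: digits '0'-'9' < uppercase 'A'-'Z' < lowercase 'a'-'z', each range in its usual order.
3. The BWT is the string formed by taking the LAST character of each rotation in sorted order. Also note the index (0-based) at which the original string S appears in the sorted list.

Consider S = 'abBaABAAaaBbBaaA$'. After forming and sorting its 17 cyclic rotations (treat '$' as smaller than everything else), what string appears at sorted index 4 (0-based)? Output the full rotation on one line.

All 17 rotations (rotation i = S[i:]+S[:i]):
  rot[0] = abBaABAAaaBbBaaA$
  rot[1] = bBaABAAaaBbBaaA$a
  rot[2] = BaABAAaaBbBaaA$ab
  rot[3] = aABAAaaBbBaaA$abB
  rot[4] = ABAAaaBbBaaA$abBa
  rot[5] = BAAaaBbBaaA$abBaA
  rot[6] = AAaaBbBaaA$abBaAB
  rot[7] = AaaBbBaaA$abBaABA
  rot[8] = aaBbBaaA$abBaABAA
  rot[9] = aBbBaaA$abBaABAAa
  rot[10] = BbBaaA$abBaABAAaa
  rot[11] = bBaaA$abBaABAAaaB
  rot[12] = BaaA$abBaABAAaaBb
  rot[13] = aaA$abBaABAAaaBbB
  rot[14] = aA$abBaABAAaaBbBa
  rot[15] = A$abBaABAAaaBbBaa
  rot[16] = $abBaABAAaaBbBaaA
Sorted (with $ < everything):
  sorted[0] = $abBaABAAaaBbBaaA
  sorted[1] = A$abBaABAAaaBbBaa
  sorted[2] = AAaaBbBaaA$abBaAB
  sorted[3] = ABAAaaBbBaaA$abBa
  sorted[4] = AaaBbBaaA$abBaABA
  sorted[5] = BAAaaBbBaaA$abBaA
  sorted[6] = BaABAAaaBbBaaA$ab
  sorted[7] = BaaA$abBaABAAaaBb
  sorted[8] = BbBaaA$abBaABAAaa
  sorted[9] = aA$abBaABAAaaBbBa
  sorted[10] = aABAAaaBbBaaA$abB
  sorted[11] = aBbBaaA$abBaABAAa
  sorted[12] = aaA$abBaABAAaaBbB
  sorted[13] = aaBbBaaA$abBaABAA
  sorted[14] = abBaABAAaaBbBaaA$
  sorted[15] = bBaABAAaaBbBaaA$a
  sorted[16] = bBaaA$abBaABAAaaB
sorted[4] = AaaBbBaaA$abBaABA

Answer: AaaBbBaaA$abBaABA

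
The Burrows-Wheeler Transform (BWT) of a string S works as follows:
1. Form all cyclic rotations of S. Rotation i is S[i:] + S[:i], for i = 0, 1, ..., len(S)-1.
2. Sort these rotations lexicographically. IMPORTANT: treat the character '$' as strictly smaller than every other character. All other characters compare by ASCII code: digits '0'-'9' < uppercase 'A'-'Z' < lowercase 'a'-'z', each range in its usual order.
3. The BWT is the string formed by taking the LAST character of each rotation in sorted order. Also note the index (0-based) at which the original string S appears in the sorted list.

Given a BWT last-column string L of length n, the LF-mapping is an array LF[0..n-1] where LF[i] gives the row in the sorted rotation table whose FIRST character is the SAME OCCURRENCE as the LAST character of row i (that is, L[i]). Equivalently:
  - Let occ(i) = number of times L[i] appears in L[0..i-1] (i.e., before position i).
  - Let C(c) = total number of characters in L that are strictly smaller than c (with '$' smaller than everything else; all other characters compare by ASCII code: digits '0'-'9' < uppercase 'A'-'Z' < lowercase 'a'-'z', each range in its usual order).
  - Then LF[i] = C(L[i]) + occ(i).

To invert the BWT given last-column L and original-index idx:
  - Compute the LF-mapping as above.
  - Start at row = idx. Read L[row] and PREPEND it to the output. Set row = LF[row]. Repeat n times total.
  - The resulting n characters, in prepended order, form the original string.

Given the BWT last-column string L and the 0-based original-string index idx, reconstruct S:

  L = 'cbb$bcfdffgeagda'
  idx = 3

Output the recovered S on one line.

Answer: bafdcbbagfdgefc$

Derivation:
LF mapping: 6 3 4 0 5 7 11 8 12 13 14 10 1 15 9 2
Walk LF starting at row 3, prepending L[row]:
  step 1: row=3, L[3]='$', prepend. Next row=LF[3]=0
  step 2: row=0, L[0]='c', prepend. Next row=LF[0]=6
  step 3: row=6, L[6]='f', prepend. Next row=LF[6]=11
  step 4: row=11, L[11]='e', prepend. Next row=LF[11]=10
  step 5: row=10, L[10]='g', prepend. Next row=LF[10]=14
  step 6: row=14, L[14]='d', prepend. Next row=LF[14]=9
  step 7: row=9, L[9]='f', prepend. Next row=LF[9]=13
  step 8: row=13, L[13]='g', prepend. Next row=LF[13]=15
  step 9: row=15, L[15]='a', prepend. Next row=LF[15]=2
  step 10: row=2, L[2]='b', prepend. Next row=LF[2]=4
  step 11: row=4, L[4]='b', prepend. Next row=LF[4]=5
  step 12: row=5, L[5]='c', prepend. Next row=LF[5]=7
  step 13: row=7, L[7]='d', prepend. Next row=LF[7]=8
  step 14: row=8, L[8]='f', prepend. Next row=LF[8]=12
  step 15: row=12, L[12]='a', prepend. Next row=LF[12]=1
  step 16: row=1, L[1]='b', prepend. Next row=LF[1]=3
Reversed output: bafdcbbagfdgefc$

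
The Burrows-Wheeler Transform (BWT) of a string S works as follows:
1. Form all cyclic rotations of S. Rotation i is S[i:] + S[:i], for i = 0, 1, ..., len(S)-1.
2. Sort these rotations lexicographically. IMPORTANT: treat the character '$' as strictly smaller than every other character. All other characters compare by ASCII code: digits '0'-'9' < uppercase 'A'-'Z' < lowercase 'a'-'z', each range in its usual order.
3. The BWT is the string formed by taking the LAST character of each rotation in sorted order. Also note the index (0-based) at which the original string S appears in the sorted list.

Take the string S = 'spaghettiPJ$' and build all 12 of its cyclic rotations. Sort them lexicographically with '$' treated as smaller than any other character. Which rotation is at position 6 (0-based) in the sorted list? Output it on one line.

All 12 rotations (rotation i = S[i:]+S[:i]):
  rot[0] = spaghettiPJ$
  rot[1] = paghettiPJ$s
  rot[2] = aghettiPJ$sp
  rot[3] = ghettiPJ$spa
  rot[4] = hettiPJ$spag
  rot[5] = ettiPJ$spagh
  rot[6] = ttiPJ$spaghe
  rot[7] = tiPJ$spaghet
  rot[8] = iPJ$spaghett
  rot[9] = PJ$spaghetti
  rot[10] = J$spaghettiP
  rot[11] = $spaghettiPJ
Sorted (with $ < everything):
  sorted[0] = $spaghettiPJ
  sorted[1] = J$spaghettiP
  sorted[2] = PJ$spaghetti
  sorted[3] = aghettiPJ$sp
  sorted[4] = ettiPJ$spagh
  sorted[5] = ghettiPJ$spa
  sorted[6] = hettiPJ$spag
  sorted[7] = iPJ$spaghett
  sorted[8] = paghettiPJ$s
  sorted[9] = spaghettiPJ$
  sorted[10] = tiPJ$spaghet
  sorted[11] = ttiPJ$spaghe
sorted[6] = hettiPJ$spag

Answer: hettiPJ$spag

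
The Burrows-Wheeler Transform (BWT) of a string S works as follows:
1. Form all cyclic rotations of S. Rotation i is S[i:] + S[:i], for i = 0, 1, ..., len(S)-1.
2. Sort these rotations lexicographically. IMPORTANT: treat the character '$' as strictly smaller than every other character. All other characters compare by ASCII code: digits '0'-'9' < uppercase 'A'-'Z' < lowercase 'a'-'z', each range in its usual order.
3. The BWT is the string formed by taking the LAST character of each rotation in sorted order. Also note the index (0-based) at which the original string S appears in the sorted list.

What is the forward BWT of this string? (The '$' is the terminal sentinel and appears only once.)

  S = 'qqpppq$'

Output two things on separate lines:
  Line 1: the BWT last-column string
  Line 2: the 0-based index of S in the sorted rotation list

Answer: qqpppq$
6

Derivation:
All 7 rotations (rotation i = S[i:]+S[:i]):
  rot[0] = qqpppq$
  rot[1] = qpppq$q
  rot[2] = pppq$qq
  rot[3] = ppq$qqp
  rot[4] = pq$qqpp
  rot[5] = q$qqppp
  rot[6] = $qqpppq
Sorted (with $ < everything):
  sorted[0] = $qqpppq  (last char: 'q')
  sorted[1] = pppq$qq  (last char: 'q')
  sorted[2] = ppq$qqp  (last char: 'p')
  sorted[3] = pq$qqpp  (last char: 'p')
  sorted[4] = q$qqppp  (last char: 'p')
  sorted[5] = qpppq$q  (last char: 'q')
  sorted[6] = qqpppq$  (last char: '$')
Last column: qqpppq$
Original string S is at sorted index 6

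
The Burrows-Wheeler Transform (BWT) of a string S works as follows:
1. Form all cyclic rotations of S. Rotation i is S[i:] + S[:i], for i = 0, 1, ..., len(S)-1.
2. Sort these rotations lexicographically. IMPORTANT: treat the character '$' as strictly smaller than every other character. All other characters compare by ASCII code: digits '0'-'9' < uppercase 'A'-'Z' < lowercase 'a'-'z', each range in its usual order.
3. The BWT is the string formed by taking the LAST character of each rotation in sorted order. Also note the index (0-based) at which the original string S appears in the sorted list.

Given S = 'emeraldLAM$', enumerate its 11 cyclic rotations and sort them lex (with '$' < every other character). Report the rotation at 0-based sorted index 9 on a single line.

Answer: meraldLAM$e

Derivation:
All 11 rotations (rotation i = S[i:]+S[:i]):
  rot[0] = emeraldLAM$
  rot[1] = meraldLAM$e
  rot[2] = eraldLAM$em
  rot[3] = raldLAM$eme
  rot[4] = aldLAM$emer
  rot[5] = ldLAM$emera
  rot[6] = dLAM$emeral
  rot[7] = LAM$emerald
  rot[8] = AM$emeraldL
  rot[9] = M$emeraldLA
  rot[10] = $emeraldLAM
Sorted (with $ < everything):
  sorted[0] = $emeraldLAM
  sorted[1] = AM$emeraldL
  sorted[2] = LAM$emerald
  sorted[3] = M$emeraldLA
  sorted[4] = aldLAM$emer
  sorted[5] = dLAM$emeral
  sorted[6] = emeraldLAM$
  sorted[7] = eraldLAM$em
  sorted[8] = ldLAM$emera
  sorted[9] = meraldLAM$e
  sorted[10] = raldLAM$eme
sorted[9] = meraldLAM$e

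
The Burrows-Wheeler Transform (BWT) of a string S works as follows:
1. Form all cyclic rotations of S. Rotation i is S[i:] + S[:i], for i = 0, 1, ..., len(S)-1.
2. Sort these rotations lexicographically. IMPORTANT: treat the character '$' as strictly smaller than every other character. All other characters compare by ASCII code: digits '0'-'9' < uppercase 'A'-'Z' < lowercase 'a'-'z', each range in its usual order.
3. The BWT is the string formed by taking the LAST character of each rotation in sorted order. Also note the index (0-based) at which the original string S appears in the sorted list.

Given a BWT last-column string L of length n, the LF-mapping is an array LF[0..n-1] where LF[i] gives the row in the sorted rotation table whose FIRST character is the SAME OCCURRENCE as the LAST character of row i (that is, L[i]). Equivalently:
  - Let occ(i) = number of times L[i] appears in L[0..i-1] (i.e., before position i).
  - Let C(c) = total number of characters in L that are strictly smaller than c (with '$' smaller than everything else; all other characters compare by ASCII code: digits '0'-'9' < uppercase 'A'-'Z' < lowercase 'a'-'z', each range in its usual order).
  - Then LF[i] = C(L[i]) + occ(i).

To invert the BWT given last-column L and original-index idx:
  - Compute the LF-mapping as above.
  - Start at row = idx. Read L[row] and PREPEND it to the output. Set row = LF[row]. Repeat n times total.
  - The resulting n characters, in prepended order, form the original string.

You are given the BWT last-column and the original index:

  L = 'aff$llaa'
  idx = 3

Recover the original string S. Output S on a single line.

Answer: alfalfa$

Derivation:
LF mapping: 1 4 5 0 6 7 2 3
Walk LF starting at row 3, prepending L[row]:
  step 1: row=3, L[3]='$', prepend. Next row=LF[3]=0
  step 2: row=0, L[0]='a', prepend. Next row=LF[0]=1
  step 3: row=1, L[1]='f', prepend. Next row=LF[1]=4
  step 4: row=4, L[4]='l', prepend. Next row=LF[4]=6
  step 5: row=6, L[6]='a', prepend. Next row=LF[6]=2
  step 6: row=2, L[2]='f', prepend. Next row=LF[2]=5
  step 7: row=5, L[5]='l', prepend. Next row=LF[5]=7
  step 8: row=7, L[7]='a', prepend. Next row=LF[7]=3
Reversed output: alfalfa$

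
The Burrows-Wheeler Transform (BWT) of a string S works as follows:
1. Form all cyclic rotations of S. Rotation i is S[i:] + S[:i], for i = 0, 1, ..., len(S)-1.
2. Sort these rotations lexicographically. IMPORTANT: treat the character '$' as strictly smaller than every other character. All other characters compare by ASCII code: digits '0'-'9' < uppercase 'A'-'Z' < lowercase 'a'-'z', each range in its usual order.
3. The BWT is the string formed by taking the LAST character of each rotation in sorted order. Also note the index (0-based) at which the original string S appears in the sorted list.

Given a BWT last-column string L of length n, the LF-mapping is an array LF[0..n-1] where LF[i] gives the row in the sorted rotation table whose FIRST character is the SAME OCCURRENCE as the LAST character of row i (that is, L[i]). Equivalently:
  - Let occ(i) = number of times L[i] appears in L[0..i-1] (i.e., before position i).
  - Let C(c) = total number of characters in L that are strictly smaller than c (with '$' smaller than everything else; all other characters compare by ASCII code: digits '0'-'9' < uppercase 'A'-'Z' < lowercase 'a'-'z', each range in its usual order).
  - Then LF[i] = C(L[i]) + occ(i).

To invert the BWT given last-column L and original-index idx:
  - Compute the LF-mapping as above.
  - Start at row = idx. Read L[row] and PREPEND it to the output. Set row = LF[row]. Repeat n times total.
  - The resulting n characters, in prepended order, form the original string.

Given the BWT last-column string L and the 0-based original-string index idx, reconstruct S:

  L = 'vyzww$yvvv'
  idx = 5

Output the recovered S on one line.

LF mapping: 1 7 9 5 6 0 8 2 3 4
Walk LF starting at row 5, prepending L[row]:
  step 1: row=5, L[5]='$', prepend. Next row=LF[5]=0
  step 2: row=0, L[0]='v', prepend. Next row=LF[0]=1
  step 3: row=1, L[1]='y', prepend. Next row=LF[1]=7
  step 4: row=7, L[7]='v', prepend. Next row=LF[7]=2
  step 5: row=2, L[2]='z', prepend. Next row=LF[2]=9
  step 6: row=9, L[9]='v', prepend. Next row=LF[9]=4
  step 7: row=4, L[4]='w', prepend. Next row=LF[4]=6
  step 8: row=6, L[6]='y', prepend. Next row=LF[6]=8
  step 9: row=8, L[8]='v', prepend. Next row=LF[8]=3
  step 10: row=3, L[3]='w', prepend. Next row=LF[3]=5
Reversed output: wvywvzvyv$

Answer: wvywvzvyv$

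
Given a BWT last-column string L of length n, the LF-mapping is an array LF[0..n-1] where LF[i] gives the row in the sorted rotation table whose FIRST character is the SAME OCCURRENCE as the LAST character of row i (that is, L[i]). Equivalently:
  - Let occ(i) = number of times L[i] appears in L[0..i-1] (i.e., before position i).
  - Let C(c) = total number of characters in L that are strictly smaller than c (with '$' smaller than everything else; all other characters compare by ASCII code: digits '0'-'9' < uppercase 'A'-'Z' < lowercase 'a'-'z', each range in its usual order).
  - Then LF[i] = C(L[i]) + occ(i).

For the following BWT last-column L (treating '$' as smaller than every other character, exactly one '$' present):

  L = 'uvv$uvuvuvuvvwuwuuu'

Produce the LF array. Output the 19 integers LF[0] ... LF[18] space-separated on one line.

Answer: 1 10 11 0 2 12 3 13 4 14 5 15 16 17 6 18 7 8 9

Derivation:
Char counts: '$':1, 'u':9, 'v':7, 'w':2
C (first-col start): C('$')=0, C('u')=1, C('v')=10, C('w')=17
L[0]='u': occ=0, LF[0]=C('u')+0=1+0=1
L[1]='v': occ=0, LF[1]=C('v')+0=10+0=10
L[2]='v': occ=1, LF[2]=C('v')+1=10+1=11
L[3]='$': occ=0, LF[3]=C('$')+0=0+0=0
L[4]='u': occ=1, LF[4]=C('u')+1=1+1=2
L[5]='v': occ=2, LF[5]=C('v')+2=10+2=12
L[6]='u': occ=2, LF[6]=C('u')+2=1+2=3
L[7]='v': occ=3, LF[7]=C('v')+3=10+3=13
L[8]='u': occ=3, LF[8]=C('u')+3=1+3=4
L[9]='v': occ=4, LF[9]=C('v')+4=10+4=14
L[10]='u': occ=4, LF[10]=C('u')+4=1+4=5
L[11]='v': occ=5, LF[11]=C('v')+5=10+5=15
L[12]='v': occ=6, LF[12]=C('v')+6=10+6=16
L[13]='w': occ=0, LF[13]=C('w')+0=17+0=17
L[14]='u': occ=5, LF[14]=C('u')+5=1+5=6
L[15]='w': occ=1, LF[15]=C('w')+1=17+1=18
L[16]='u': occ=6, LF[16]=C('u')+6=1+6=7
L[17]='u': occ=7, LF[17]=C('u')+7=1+7=8
L[18]='u': occ=8, LF[18]=C('u')+8=1+8=9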